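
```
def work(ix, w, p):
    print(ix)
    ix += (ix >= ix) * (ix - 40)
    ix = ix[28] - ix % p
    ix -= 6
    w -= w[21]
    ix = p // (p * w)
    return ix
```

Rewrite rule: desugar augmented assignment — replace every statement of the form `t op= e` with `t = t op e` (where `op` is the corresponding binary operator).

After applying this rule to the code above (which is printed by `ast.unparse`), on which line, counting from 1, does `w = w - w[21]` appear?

6

Transformed code:
def work(ix, w, p):
    print(ix)
    ix = ix + (ix >= ix) * (ix - 40)
    ix = ix[28] - ix % p
    ix = ix - 6
    w = w - w[21]
    ix = p // (p * w)
    return ix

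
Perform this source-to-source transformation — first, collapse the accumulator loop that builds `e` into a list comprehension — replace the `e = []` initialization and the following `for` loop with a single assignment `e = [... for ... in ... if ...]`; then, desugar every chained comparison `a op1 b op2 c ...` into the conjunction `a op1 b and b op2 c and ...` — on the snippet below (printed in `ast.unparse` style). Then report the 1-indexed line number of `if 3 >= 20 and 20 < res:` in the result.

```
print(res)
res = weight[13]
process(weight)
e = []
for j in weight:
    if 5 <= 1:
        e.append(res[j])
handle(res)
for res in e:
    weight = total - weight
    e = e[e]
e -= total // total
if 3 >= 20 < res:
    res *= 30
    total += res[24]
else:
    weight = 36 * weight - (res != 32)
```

10

Transformed code:
print(res)
res = weight[13]
process(weight)
e = [res[j] for j in weight if 5 <= 1]
handle(res)
for res in e:
    weight = total - weight
    e = e[e]
e -= total // total
if 3 >= 20 and 20 < res:
    res *= 30
    total += res[24]
else:
    weight = 36 * weight - (res != 32)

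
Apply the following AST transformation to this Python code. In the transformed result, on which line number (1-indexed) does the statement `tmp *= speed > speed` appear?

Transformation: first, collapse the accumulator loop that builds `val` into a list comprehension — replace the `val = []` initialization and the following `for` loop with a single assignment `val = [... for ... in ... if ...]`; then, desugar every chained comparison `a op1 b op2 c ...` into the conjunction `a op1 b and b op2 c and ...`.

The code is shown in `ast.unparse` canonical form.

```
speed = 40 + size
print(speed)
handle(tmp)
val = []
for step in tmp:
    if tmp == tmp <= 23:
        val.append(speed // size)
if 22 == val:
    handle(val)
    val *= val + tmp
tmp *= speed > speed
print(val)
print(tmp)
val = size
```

8

Transformed code:
speed = 40 + size
print(speed)
handle(tmp)
val = [speed // size for step in tmp if tmp == tmp and tmp <= 23]
if 22 == val:
    handle(val)
    val *= val + tmp
tmp *= speed > speed
print(val)
print(tmp)
val = size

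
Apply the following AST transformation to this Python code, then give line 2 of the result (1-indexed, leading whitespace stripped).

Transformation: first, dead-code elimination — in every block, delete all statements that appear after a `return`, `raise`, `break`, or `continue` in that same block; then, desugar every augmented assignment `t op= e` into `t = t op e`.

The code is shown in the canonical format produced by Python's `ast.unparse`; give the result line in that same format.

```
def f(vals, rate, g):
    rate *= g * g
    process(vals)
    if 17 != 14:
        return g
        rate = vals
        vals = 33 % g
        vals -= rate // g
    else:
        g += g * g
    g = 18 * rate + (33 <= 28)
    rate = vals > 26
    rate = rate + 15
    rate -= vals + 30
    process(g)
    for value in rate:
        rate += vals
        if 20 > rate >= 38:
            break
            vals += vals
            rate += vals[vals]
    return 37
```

Transformed code:
def f(vals, rate, g):
    rate = rate * (g * g)
    process(vals)
    if 17 != 14:
        return g
    else:
        g = g + g * g
    g = 18 * rate + (33 <= 28)
    rate = vals > 26
    rate = rate + 15
    rate = rate - (vals + 30)
    process(g)
    for value in rate:
        rate = rate + vals
        if 20 > rate >= 38:
            break
    return 37

rate = rate * (g * g)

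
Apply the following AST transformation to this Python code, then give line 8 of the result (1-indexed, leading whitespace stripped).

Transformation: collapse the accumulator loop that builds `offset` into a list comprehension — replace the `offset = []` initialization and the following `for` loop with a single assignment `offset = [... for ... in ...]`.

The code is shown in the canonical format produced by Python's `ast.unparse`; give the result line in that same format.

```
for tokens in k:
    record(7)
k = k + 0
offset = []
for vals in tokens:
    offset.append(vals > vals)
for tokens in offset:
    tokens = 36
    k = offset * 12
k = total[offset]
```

k = total[offset]

Transformed code:
for tokens in k:
    record(7)
k = k + 0
offset = [vals > vals for vals in tokens]
for tokens in offset:
    tokens = 36
    k = offset * 12
k = total[offset]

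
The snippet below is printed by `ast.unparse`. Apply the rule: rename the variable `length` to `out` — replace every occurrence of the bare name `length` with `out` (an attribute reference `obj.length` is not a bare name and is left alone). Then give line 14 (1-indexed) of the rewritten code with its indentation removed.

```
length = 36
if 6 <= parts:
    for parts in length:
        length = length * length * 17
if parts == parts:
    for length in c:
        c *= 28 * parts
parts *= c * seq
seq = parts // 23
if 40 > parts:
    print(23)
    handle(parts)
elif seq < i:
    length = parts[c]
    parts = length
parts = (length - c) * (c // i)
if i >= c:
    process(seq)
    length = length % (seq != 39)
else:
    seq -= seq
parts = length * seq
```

Transformed code:
out = 36
if 6 <= parts:
    for parts in out:
        out = out * out * 17
if parts == parts:
    for out in c:
        c *= 28 * parts
parts *= c * seq
seq = parts // 23
if 40 > parts:
    print(23)
    handle(parts)
elif seq < i:
    out = parts[c]
    parts = out
parts = (out - c) * (c // i)
if i >= c:
    process(seq)
    out = out % (seq != 39)
else:
    seq -= seq
parts = out * seq

out = parts[c]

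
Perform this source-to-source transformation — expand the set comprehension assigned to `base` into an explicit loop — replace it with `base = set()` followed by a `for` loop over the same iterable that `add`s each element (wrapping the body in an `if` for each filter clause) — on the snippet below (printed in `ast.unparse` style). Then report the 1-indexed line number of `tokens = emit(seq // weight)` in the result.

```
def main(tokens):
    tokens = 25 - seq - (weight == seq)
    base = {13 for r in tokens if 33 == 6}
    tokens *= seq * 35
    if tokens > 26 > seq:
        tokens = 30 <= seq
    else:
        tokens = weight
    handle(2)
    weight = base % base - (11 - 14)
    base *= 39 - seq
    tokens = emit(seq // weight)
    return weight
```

Transformed code:
def main(tokens):
    tokens = 25 - seq - (weight == seq)
    base = set()
    for r in tokens:
        if 33 == 6:
            base.add(13)
    tokens *= seq * 35
    if tokens > 26 > seq:
        tokens = 30 <= seq
    else:
        tokens = weight
    handle(2)
    weight = base % base - (11 - 14)
    base *= 39 - seq
    tokens = emit(seq // weight)
    return weight

15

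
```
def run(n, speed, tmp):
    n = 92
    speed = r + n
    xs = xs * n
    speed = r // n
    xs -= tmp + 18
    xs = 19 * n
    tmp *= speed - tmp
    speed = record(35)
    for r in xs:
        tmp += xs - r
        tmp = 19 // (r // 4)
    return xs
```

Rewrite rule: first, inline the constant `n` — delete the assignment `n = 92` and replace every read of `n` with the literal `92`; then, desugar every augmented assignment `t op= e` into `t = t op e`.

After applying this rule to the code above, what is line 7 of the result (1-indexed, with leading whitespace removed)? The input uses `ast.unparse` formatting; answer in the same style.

tmp = tmp * (speed - tmp)

Transformed code:
def run(n, speed, tmp):
    speed = r + 92
    xs = xs * 92
    speed = r // 92
    xs = xs - (tmp + 18)
    xs = 19 * 92
    tmp = tmp * (speed - tmp)
    speed = record(35)
    for r in xs:
        tmp = tmp + (xs - r)
        tmp = 19 // (r // 4)
    return xs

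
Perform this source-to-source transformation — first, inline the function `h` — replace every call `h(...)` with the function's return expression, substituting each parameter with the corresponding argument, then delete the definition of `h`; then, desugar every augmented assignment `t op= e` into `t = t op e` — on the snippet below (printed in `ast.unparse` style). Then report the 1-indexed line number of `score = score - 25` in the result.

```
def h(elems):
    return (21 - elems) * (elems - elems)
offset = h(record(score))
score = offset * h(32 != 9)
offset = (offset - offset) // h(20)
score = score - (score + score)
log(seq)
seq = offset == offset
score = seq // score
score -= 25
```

8

Transformed code:
offset = (21 - record(score)) * (record(score) - record(score))
score = offset * ((21 - (32 != 9)) * ((32 != 9) - (32 != 9)))
offset = (offset - offset) // ((21 - 20) * (20 - 20))
score = score - (score + score)
log(seq)
seq = offset == offset
score = seq // score
score = score - 25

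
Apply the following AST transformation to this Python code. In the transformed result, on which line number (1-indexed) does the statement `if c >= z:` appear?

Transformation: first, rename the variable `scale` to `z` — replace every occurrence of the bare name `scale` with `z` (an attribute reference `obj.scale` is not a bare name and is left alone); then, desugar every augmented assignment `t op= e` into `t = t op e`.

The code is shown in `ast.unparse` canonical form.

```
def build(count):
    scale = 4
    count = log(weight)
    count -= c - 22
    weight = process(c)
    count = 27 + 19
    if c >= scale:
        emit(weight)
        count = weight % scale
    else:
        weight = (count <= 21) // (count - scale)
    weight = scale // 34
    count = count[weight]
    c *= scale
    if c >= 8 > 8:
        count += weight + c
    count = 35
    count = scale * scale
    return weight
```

Transformed code:
def build(count):
    z = 4
    count = log(weight)
    count = count - (c - 22)
    weight = process(c)
    count = 27 + 19
    if c >= z:
        emit(weight)
        count = weight % z
    else:
        weight = (count <= 21) // (count - z)
    weight = z // 34
    count = count[weight]
    c = c * z
    if c >= 8 > 8:
        count = count + (weight + c)
    count = 35
    count = z * z
    return weight

7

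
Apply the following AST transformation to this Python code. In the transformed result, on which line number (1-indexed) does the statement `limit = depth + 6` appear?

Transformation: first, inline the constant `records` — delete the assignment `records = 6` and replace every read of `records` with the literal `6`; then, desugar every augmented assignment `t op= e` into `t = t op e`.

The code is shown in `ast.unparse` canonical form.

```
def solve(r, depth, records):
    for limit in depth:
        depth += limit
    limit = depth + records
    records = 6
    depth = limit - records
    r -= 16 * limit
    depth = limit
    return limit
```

4

Transformed code:
def solve(r, depth, records):
    for limit in depth:
        depth = depth + limit
    limit = depth + 6
    depth = limit - 6
    r = r - 16 * limit
    depth = limit
    return limit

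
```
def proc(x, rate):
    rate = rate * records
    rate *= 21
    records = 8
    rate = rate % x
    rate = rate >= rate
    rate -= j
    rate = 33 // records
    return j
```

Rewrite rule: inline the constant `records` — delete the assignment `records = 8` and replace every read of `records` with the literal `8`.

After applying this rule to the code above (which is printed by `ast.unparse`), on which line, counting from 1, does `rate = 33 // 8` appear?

7

Transformed code:
def proc(x, rate):
    rate = rate * 8
    rate *= 21
    rate = rate % x
    rate = rate >= rate
    rate -= j
    rate = 33 // 8
    return j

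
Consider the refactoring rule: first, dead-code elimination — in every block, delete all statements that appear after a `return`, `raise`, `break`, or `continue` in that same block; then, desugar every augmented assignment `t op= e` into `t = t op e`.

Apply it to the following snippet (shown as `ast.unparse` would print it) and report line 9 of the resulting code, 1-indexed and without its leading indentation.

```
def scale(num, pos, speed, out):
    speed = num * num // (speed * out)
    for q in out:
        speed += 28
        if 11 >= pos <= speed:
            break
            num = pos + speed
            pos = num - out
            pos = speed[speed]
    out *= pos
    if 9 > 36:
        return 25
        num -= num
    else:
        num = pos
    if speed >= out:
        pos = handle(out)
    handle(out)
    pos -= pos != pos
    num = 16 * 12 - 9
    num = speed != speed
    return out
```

Transformed code:
def scale(num, pos, speed, out):
    speed = num * num // (speed * out)
    for q in out:
        speed = speed + 28
        if 11 >= pos <= speed:
            break
    out = out * pos
    if 9 > 36:
        return 25
    else:
        num = pos
    if speed >= out:
        pos = handle(out)
    handle(out)
    pos = pos - (pos != pos)
    num = 16 * 12 - 9
    num = speed != speed
    return out

return 25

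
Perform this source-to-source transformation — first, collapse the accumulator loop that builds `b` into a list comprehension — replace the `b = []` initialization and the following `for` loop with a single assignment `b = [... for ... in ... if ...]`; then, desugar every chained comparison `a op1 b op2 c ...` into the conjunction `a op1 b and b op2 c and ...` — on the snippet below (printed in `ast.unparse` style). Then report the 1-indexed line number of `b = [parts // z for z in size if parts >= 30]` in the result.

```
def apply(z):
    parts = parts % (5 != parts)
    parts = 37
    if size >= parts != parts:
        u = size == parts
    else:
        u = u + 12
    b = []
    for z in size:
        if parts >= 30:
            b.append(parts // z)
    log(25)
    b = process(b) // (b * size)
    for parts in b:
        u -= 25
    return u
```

Transformed code:
def apply(z):
    parts = parts % (5 != parts)
    parts = 37
    if size >= parts and parts != parts:
        u = size == parts
    else:
        u = u + 12
    b = [parts // z for z in size if parts >= 30]
    log(25)
    b = process(b) // (b * size)
    for parts in b:
        u -= 25
    return u

8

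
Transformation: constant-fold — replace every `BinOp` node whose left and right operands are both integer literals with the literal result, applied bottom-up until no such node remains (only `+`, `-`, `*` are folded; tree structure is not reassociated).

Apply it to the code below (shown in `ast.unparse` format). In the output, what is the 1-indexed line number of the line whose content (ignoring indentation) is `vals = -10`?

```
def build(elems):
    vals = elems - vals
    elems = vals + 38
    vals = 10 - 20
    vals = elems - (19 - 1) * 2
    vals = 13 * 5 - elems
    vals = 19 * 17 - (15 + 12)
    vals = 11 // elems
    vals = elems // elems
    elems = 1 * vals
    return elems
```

Transformed code:
def build(elems):
    vals = elems - vals
    elems = vals + 38
    vals = -10
    vals = elems - 36
    vals = 65 - elems
    vals = 296
    vals = 11 // elems
    vals = elems // elems
    elems = 1 * vals
    return elems

4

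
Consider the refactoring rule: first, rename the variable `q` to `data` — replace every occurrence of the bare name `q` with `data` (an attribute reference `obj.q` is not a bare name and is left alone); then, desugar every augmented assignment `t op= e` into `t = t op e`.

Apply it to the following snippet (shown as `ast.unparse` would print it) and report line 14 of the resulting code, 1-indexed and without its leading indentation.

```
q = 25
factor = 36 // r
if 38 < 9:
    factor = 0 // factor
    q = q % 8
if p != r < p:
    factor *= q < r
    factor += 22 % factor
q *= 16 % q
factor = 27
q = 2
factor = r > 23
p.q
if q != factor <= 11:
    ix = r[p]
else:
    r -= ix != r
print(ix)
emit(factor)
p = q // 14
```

if data != factor <= 11:

Transformed code:
data = 25
factor = 36 // r
if 38 < 9:
    factor = 0 // factor
    data = data % 8
if p != r < p:
    factor = factor * (data < r)
    factor = factor + 22 % factor
data = data * (16 % data)
factor = 27
data = 2
factor = r > 23
p.q
if data != factor <= 11:
    ix = r[p]
else:
    r = r - (ix != r)
print(ix)
emit(factor)
p = data // 14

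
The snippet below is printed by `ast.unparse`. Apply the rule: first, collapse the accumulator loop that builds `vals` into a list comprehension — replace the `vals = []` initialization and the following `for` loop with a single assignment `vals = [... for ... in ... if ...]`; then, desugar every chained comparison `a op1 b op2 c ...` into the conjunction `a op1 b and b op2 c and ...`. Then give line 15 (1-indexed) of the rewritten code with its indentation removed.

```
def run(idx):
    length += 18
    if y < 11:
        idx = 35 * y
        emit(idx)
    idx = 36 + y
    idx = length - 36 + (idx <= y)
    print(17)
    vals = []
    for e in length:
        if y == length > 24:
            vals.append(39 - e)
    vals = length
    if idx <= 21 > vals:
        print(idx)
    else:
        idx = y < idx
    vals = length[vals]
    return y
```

vals = length[vals]

Transformed code:
def run(idx):
    length += 18
    if y < 11:
        idx = 35 * y
        emit(idx)
    idx = 36 + y
    idx = length - 36 + (idx <= y)
    print(17)
    vals = [39 - e for e in length if y == length and length > 24]
    vals = length
    if idx <= 21 and 21 > vals:
        print(idx)
    else:
        idx = y < idx
    vals = length[vals]
    return y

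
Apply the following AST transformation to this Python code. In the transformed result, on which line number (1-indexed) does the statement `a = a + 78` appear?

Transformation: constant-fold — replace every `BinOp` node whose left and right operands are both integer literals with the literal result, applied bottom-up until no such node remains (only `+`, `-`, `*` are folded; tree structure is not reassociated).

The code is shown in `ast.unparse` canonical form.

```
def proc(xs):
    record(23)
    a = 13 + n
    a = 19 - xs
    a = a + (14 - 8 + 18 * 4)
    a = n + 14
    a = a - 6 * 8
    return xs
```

5

Transformed code:
def proc(xs):
    record(23)
    a = 13 + n
    a = 19 - xs
    a = a + 78
    a = n + 14
    a = a - 48
    return xs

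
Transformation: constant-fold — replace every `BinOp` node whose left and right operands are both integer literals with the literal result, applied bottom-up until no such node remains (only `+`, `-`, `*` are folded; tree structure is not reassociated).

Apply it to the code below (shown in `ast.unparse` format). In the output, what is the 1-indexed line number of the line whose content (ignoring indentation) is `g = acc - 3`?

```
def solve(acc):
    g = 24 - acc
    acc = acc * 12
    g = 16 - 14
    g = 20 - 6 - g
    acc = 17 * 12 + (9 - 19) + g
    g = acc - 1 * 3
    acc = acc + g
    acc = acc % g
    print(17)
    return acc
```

7

Transformed code:
def solve(acc):
    g = 24 - acc
    acc = acc * 12
    g = 2
    g = 14 - g
    acc = 194 + g
    g = acc - 3
    acc = acc + g
    acc = acc % g
    print(17)
    return acc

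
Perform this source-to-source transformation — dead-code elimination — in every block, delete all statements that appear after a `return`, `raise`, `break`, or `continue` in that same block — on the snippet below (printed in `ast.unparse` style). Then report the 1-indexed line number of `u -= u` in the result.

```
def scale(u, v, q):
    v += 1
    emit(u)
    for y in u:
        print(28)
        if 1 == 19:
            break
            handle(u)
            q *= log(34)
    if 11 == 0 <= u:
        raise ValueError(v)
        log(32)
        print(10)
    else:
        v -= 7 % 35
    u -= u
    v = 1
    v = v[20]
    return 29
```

Transformed code:
def scale(u, v, q):
    v += 1
    emit(u)
    for y in u:
        print(28)
        if 1 == 19:
            break
    if 11 == 0 <= u:
        raise ValueError(v)
    else:
        v -= 7 % 35
    u -= u
    v = 1
    v = v[20]
    return 29

12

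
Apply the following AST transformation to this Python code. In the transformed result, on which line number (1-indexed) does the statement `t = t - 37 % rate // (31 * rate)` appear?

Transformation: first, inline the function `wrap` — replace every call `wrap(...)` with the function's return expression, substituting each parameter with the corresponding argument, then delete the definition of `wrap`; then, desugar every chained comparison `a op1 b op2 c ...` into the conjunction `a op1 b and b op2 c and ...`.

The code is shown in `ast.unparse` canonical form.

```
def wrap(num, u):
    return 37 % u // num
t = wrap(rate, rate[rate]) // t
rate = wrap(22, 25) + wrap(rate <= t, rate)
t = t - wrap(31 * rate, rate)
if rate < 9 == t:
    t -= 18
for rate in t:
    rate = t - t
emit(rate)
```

3

Transformed code:
t = 37 % rate[rate] // rate // t
rate = 37 % 25 // 22 + 37 % rate // (rate <= t)
t = t - 37 % rate // (31 * rate)
if rate < 9 and 9 == t:
    t -= 18
for rate in t:
    rate = t - t
emit(rate)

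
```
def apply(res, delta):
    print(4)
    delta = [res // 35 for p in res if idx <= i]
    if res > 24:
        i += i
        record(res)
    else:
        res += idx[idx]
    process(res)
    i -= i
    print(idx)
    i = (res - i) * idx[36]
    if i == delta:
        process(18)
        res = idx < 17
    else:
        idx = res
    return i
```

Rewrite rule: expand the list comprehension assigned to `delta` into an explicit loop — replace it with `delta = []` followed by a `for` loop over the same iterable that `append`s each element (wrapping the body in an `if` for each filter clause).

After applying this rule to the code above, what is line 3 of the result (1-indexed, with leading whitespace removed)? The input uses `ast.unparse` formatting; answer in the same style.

Transformed code:
def apply(res, delta):
    print(4)
    delta = []
    for p in res:
        if idx <= i:
            delta.append(res // 35)
    if res > 24:
        i += i
        record(res)
    else:
        res += idx[idx]
    process(res)
    i -= i
    print(idx)
    i = (res - i) * idx[36]
    if i == delta:
        process(18)
        res = idx < 17
    else:
        idx = res
    return i

delta = []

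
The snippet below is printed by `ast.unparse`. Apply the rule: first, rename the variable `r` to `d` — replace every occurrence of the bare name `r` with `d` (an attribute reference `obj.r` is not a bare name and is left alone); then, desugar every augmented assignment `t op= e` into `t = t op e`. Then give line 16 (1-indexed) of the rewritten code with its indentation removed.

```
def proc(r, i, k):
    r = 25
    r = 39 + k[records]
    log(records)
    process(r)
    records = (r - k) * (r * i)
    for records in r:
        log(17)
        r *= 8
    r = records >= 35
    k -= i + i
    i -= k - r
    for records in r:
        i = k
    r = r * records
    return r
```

Transformed code:
def proc(d, i, k):
    d = 25
    d = 39 + k[records]
    log(records)
    process(d)
    records = (d - k) * (d * i)
    for records in d:
        log(17)
        d = d * 8
    d = records >= 35
    k = k - (i + i)
    i = i - (k - d)
    for records in d:
        i = k
    d = d * records
    return d

return d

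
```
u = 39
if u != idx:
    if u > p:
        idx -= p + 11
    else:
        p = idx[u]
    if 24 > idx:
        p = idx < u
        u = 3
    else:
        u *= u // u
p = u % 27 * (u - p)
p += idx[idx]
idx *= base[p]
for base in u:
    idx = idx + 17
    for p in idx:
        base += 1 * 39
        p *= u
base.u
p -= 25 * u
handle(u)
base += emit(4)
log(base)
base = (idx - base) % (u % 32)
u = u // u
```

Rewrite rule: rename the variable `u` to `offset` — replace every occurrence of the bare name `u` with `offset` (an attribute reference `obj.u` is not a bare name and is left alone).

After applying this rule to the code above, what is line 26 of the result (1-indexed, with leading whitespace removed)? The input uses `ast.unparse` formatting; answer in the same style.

Transformed code:
offset = 39
if offset != idx:
    if offset > p:
        idx -= p + 11
    else:
        p = idx[offset]
    if 24 > idx:
        p = idx < offset
        offset = 3
    else:
        offset *= offset // offset
p = offset % 27 * (offset - p)
p += idx[idx]
idx *= base[p]
for base in offset:
    idx = idx + 17
    for p in idx:
        base += 1 * 39
        p *= offset
base.u
p -= 25 * offset
handle(offset)
base += emit(4)
log(base)
base = (idx - base) % (offset % 32)
offset = offset // offset

offset = offset // offset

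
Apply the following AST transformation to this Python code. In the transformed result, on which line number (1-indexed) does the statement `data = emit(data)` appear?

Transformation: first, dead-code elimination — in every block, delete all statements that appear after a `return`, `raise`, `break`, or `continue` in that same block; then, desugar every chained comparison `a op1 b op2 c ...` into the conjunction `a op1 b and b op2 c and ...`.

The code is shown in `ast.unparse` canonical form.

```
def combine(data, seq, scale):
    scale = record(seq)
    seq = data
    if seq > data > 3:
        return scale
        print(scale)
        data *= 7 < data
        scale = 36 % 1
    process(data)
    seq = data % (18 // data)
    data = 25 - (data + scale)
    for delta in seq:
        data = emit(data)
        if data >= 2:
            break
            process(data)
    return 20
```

Transformed code:
def combine(data, seq, scale):
    scale = record(seq)
    seq = data
    if seq > data and data > 3:
        return scale
    process(data)
    seq = data % (18 // data)
    data = 25 - (data + scale)
    for delta in seq:
        data = emit(data)
        if data >= 2:
            break
    return 20

10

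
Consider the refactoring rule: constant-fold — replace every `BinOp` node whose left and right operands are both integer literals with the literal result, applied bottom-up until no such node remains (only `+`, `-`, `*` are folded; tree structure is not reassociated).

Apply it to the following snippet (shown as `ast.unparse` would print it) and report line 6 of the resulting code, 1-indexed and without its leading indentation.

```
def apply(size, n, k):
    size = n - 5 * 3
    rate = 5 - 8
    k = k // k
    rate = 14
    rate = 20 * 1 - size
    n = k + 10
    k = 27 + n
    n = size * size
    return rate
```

Transformed code:
def apply(size, n, k):
    size = n - 15
    rate = -3
    k = k // k
    rate = 14
    rate = 20 - size
    n = k + 10
    k = 27 + n
    n = size * size
    return rate

rate = 20 - size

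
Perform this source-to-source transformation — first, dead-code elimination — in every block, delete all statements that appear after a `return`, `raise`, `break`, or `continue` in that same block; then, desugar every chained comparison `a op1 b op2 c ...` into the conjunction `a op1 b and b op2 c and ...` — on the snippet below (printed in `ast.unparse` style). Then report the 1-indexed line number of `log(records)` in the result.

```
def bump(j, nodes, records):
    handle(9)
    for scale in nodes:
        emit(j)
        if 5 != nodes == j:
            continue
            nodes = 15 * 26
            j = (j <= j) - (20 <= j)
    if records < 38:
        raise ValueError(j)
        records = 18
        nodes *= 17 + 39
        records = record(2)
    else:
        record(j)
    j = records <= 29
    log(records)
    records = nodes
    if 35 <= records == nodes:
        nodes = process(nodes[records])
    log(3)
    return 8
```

Transformed code:
def bump(j, nodes, records):
    handle(9)
    for scale in nodes:
        emit(j)
        if 5 != nodes and nodes == j:
            continue
    if records < 38:
        raise ValueError(j)
    else:
        record(j)
    j = records <= 29
    log(records)
    records = nodes
    if 35 <= records and records == nodes:
        nodes = process(nodes[records])
    log(3)
    return 8

12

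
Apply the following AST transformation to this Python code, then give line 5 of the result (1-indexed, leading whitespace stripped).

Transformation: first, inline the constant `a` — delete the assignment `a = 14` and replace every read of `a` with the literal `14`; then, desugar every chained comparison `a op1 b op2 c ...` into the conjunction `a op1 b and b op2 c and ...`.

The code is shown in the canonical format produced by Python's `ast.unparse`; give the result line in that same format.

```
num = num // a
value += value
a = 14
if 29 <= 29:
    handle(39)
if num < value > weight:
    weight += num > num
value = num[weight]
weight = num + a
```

if num < value and value > weight:

Transformed code:
num = num // 14
value += value
if 29 <= 29:
    handle(39)
if num < value and value > weight:
    weight += num > num
value = num[weight]
weight = num + 14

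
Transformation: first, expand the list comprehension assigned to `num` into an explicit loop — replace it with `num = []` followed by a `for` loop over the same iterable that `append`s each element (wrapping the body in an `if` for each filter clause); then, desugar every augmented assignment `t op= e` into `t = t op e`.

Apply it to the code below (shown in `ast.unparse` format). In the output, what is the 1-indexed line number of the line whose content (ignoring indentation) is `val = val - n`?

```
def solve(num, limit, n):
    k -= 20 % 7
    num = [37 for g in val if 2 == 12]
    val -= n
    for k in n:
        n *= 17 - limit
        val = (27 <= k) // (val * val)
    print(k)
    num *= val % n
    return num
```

Transformed code:
def solve(num, limit, n):
    k = k - 20 % 7
    num = []
    for g in val:
        if 2 == 12:
            num.append(37)
    val = val - n
    for k in n:
        n = n * (17 - limit)
        val = (27 <= k) // (val * val)
    print(k)
    num = num * (val % n)
    return num

7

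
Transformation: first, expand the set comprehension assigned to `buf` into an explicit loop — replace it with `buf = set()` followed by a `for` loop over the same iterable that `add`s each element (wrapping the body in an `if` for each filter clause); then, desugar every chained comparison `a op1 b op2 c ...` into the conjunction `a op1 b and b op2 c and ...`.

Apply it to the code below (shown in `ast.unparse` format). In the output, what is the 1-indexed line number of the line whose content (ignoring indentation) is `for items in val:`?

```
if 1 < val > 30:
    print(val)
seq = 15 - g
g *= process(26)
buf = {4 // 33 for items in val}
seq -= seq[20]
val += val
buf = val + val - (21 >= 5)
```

6

Transformed code:
if 1 < val and val > 30:
    print(val)
seq = 15 - g
g *= process(26)
buf = set()
for items in val:
    buf.add(4 // 33)
seq -= seq[20]
val += val
buf = val + val - (21 >= 5)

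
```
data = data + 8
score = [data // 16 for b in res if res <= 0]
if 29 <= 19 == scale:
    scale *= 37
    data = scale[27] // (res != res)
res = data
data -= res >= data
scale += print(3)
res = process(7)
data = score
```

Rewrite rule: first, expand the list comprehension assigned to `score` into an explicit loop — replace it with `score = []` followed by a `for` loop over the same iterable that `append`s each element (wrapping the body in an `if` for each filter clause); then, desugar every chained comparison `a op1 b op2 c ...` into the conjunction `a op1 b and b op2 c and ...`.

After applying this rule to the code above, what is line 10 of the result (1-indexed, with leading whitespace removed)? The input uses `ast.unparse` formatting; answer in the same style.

data -= res >= data

Transformed code:
data = data + 8
score = []
for b in res:
    if res <= 0:
        score.append(data // 16)
if 29 <= 19 and 19 == scale:
    scale *= 37
    data = scale[27] // (res != res)
res = data
data -= res >= data
scale += print(3)
res = process(7)
data = score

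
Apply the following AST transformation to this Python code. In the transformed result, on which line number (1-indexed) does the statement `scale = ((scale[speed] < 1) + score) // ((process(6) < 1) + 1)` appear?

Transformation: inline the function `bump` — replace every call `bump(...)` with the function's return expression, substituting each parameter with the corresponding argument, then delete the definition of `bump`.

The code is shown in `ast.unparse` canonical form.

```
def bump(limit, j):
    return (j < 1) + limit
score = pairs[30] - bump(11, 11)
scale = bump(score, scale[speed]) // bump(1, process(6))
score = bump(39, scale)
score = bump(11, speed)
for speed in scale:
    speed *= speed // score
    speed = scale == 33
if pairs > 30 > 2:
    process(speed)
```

Transformed code:
score = pairs[30] - ((11 < 1) + 11)
scale = ((scale[speed] < 1) + score) // ((process(6) < 1) + 1)
score = (scale < 1) + 39
score = (speed < 1) + 11
for speed in scale:
    speed *= speed // score
    speed = scale == 33
if pairs > 30 > 2:
    process(speed)

2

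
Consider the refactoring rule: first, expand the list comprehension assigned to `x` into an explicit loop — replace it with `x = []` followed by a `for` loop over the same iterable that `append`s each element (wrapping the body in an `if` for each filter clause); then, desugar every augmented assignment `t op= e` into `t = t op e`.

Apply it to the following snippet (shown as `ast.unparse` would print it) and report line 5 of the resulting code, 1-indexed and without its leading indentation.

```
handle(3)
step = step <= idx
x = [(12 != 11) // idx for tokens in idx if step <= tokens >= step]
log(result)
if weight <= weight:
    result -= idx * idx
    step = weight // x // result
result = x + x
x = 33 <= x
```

if step <= tokens >= step:

Transformed code:
handle(3)
step = step <= idx
x = []
for tokens in idx:
    if step <= tokens >= step:
        x.append((12 != 11) // idx)
log(result)
if weight <= weight:
    result = result - idx * idx
    step = weight // x // result
result = x + x
x = 33 <= x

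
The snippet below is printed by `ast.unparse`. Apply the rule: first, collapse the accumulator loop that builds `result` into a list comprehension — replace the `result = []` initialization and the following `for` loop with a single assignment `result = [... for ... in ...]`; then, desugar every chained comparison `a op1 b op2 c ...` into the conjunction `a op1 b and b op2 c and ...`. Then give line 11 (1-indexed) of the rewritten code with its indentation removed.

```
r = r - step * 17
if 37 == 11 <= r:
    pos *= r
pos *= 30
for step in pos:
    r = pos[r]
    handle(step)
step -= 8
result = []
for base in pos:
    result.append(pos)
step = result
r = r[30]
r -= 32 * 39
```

r = r[30]

Transformed code:
r = r - step * 17
if 37 == 11 and 11 <= r:
    pos *= r
pos *= 30
for step in pos:
    r = pos[r]
    handle(step)
step -= 8
result = [pos for base in pos]
step = result
r = r[30]
r -= 32 * 39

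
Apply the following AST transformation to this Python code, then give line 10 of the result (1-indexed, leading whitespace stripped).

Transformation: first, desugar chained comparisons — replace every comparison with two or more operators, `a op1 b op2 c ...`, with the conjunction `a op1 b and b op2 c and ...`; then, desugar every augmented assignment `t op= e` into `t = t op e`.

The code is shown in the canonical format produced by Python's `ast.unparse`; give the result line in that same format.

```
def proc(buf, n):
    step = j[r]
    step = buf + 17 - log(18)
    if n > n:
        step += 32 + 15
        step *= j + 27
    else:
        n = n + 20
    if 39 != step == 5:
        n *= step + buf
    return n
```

n = n * (step + buf)

Transformed code:
def proc(buf, n):
    step = j[r]
    step = buf + 17 - log(18)
    if n > n:
        step = step + (32 + 15)
        step = step * (j + 27)
    else:
        n = n + 20
    if 39 != step and step == 5:
        n = n * (step + buf)
    return n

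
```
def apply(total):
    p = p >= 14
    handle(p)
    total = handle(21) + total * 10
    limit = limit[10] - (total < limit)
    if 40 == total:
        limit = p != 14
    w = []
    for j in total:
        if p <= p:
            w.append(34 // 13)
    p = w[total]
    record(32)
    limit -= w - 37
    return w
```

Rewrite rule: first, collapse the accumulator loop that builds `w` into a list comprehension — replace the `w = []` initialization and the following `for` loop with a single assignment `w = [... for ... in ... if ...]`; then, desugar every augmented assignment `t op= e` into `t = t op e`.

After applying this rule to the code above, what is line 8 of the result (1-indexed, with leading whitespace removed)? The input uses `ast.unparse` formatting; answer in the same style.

Transformed code:
def apply(total):
    p = p >= 14
    handle(p)
    total = handle(21) + total * 10
    limit = limit[10] - (total < limit)
    if 40 == total:
        limit = p != 14
    w = [34 // 13 for j in total if p <= p]
    p = w[total]
    record(32)
    limit = limit - (w - 37)
    return w

w = [34 // 13 for j in total if p <= p]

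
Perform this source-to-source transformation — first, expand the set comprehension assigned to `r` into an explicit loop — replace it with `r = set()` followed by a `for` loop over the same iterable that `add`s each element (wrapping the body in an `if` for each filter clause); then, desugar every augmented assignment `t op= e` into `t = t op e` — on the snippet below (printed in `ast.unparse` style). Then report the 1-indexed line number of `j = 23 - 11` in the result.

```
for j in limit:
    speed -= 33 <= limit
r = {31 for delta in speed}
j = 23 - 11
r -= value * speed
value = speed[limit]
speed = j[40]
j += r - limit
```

6

Transformed code:
for j in limit:
    speed = speed - (33 <= limit)
r = set()
for delta in speed:
    r.add(31)
j = 23 - 11
r = r - value * speed
value = speed[limit]
speed = j[40]
j = j + (r - limit)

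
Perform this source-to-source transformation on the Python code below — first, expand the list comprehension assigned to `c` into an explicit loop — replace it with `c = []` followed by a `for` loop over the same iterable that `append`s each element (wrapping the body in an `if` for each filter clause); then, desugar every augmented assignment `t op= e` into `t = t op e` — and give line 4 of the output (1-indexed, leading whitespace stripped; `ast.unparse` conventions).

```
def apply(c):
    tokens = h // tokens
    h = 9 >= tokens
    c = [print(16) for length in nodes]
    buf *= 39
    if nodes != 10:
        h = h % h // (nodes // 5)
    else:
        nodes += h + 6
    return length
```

Transformed code:
def apply(c):
    tokens = h // tokens
    h = 9 >= tokens
    c = []
    for length in nodes:
        c.append(print(16))
    buf = buf * 39
    if nodes != 10:
        h = h % h // (nodes // 5)
    else:
        nodes = nodes + (h + 6)
    return length

c = []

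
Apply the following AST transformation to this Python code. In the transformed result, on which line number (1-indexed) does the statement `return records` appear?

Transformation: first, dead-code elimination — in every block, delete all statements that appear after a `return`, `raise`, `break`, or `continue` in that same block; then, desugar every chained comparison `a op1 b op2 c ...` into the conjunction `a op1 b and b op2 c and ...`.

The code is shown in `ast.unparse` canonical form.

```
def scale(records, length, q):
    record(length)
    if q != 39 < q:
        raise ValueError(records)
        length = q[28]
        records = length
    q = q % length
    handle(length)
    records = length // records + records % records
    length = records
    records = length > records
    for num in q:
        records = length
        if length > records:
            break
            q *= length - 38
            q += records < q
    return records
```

14

Transformed code:
def scale(records, length, q):
    record(length)
    if q != 39 and 39 < q:
        raise ValueError(records)
    q = q % length
    handle(length)
    records = length // records + records % records
    length = records
    records = length > records
    for num in q:
        records = length
        if length > records:
            break
    return records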